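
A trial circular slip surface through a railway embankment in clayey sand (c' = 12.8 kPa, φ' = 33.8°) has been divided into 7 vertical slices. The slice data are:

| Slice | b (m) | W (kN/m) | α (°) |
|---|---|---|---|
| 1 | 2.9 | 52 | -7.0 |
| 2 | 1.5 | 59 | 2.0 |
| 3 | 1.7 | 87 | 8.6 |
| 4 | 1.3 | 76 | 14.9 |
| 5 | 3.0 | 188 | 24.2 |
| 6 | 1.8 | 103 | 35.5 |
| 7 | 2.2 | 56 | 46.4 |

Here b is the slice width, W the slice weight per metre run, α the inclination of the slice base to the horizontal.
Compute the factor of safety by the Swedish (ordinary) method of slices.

FS = 2.84

Ordinary method of slices: FS = Σ[c'·Δl_i + (W_i cosα_i)·tanφ'] / Σ W_i sinα_i, with Δl_i = b_i / cosα_i.
Slice 1: Δl = 2.9/cos(-7.0°) = 2.922 m; N'_1 = 52·cos(-7.0°) = 51.6; c'Δl = 37.40; W sinα = -6.3
Slice 2: Δl = 1.5/cos2.0° = 1.501 m; N'_2 = 59·cos2.0° = 59.0; c'Δl = 19.21; W sinα = 2.1
Slice 3: Δl = 1.7/cos8.6° = 1.719 m; N'_3 = 87·cos8.6° = 86.0; c'Δl = 22.01; W sinα = 13.0
Slice 4: Δl = 1.3/cos14.9° = 1.345 m; N'_4 = 76·cos14.9° = 73.4; c'Δl = 17.22; W sinα = 19.5
Slice 5: Δl = 3.0/cos24.2° = 3.289 m; N'_5 = 188·cos24.2° = 171.5; c'Δl = 42.10; W sinα = 77.1
Slice 6: Δl = 1.8/cos35.5° = 2.211 m; N'_6 = 103·cos35.5° = 83.9; c'Δl = 28.30; W sinα = 59.8
Slice 7: Δl = 2.2/cos46.4° = 3.190 m; N'_7 = 56·cos46.4° = 38.6; c'Δl = 40.83; W sinα = 40.6
Σc'Δl = 207.1 kN/m; ΣN' = 564.0 kN/m; ΣW sinα = 205.7 kN/m
Resisting = 207.1 + 564.0·tan33.8° = 207.1 + 377.6 = 584.6 kN/m
FS = 584.6 / 205.7 = 2.842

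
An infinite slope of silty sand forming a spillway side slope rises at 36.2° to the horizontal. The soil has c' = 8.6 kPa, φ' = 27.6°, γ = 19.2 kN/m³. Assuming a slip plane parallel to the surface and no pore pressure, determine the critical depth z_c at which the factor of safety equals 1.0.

Setting FS = 1.00 in FS = [c' + γz cos²β tanφ'] / [γz sinβ cosβ] and solving for z:
z = c' / [γ cosβ (FS·sinβ − cosβ·tanφ')]
  = 8.6 / [19.2·cos36.2°·(1.00·sin36.2° − cos36.2°·tan27.6°)]
  = 8.6 / [19.2·0.8070·(1.00·0.5906 − 0.8070·0.5228)]
  = 8.6 / 2.6144 = 3.290 m

z_c = 3.29 m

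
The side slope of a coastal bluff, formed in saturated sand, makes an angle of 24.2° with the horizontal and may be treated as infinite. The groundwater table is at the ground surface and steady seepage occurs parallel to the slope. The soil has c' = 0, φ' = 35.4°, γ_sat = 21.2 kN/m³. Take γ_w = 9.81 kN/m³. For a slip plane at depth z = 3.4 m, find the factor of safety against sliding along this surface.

With seepage parallel to the slope and the water table at the surface, the effective normal stress on the slip plane uses the buoyant unit weight γ' = γ_sat − γ_w while the driving shear stress uses γ_sat:
FS = [c' + γ' z cos²β tanφ'] / [γ_sat z sinβ cosβ]
(For c' = 0 this reduces to FS = (γ'/γ_sat)·tanφ'/tanβ.)
γ' = 21.2 − 9.81 = 11.39 kN/m³
Numerator = 0.0 + 11.39·3.4·cos²24.2°·tan35.4° = 0.0 + 11.39·3.4·0.8320·0.7107 = 22.897 kPa
Denominator = 21.2·3.4·sin24.2°·cos24.2° = 21.2·3.4·0.4099·0.9121 = 26.951 kPa
FS = 22.897 / 26.951 = 0.850

FS = 0.85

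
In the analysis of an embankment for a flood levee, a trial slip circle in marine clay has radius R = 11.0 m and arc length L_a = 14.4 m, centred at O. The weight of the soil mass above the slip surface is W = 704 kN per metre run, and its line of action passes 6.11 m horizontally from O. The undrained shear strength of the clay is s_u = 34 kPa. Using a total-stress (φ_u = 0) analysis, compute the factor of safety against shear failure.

FS = 1.25

Taking moments about the centre O, the resisting moment is provided by the undrained shear strength acting along the arc:
M_R = s_u·L_a·R = 34·14.40·11.0 = 5385.6 kN·m/m
M_D = W·d = 704·6.11 = 4301.4 kN·m/m
FS = M_R / M_D = 5385.6 / 4301.4 = 1.252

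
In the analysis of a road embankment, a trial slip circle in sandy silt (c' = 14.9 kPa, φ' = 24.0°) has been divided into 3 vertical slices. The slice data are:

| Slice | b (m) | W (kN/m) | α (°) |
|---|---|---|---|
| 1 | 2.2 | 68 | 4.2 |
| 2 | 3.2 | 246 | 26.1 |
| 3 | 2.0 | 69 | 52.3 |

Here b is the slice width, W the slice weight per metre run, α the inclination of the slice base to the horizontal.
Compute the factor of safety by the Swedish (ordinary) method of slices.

Ordinary method of slices: FS = Σ[c'·Δl_i + (W_i cosα_i)·tanφ'] / Σ W_i sinα_i, with Δl_i = b_i / cosα_i.
Slice 1: Δl = 2.2/cos4.2° = 2.206 m; N'_1 = 68·cos4.2° = 67.8; c'Δl = 32.87; W sinα = 5.0
Slice 2: Δl = 3.2/cos26.1° = 3.563 m; N'_2 = 246·cos26.1° = 220.9; c'Δl = 53.09; W sinα = 108.2
Slice 3: Δl = 2.0/cos52.3° = 3.271 m; N'_3 = 69·cos52.3° = 42.2; c'Δl = 48.73; W sinα = 54.6
Σc'Δl = 134.7 kN/m; ΣN' = 330.9 kN/m; ΣW sinα = 167.8 kN/m
Resisting = 134.7 + 330.9·tan24.0° = 134.7 + 147.3 = 282.0 kN/m
FS = 282.0 / 167.8 = 1.681

FS = 1.68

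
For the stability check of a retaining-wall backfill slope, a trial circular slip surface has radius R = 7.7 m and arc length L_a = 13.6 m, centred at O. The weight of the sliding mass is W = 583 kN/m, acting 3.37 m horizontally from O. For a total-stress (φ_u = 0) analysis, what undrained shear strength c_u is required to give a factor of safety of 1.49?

FS = c_u·L_a·R / (W·d), so c_u = FS·W·d / (L_a·R).
c_u = 1.49·583·3.37 / (13.60·7.7) = 2927.4 / 104.72 = 27.95 kPa

c_u = 28.0 kPa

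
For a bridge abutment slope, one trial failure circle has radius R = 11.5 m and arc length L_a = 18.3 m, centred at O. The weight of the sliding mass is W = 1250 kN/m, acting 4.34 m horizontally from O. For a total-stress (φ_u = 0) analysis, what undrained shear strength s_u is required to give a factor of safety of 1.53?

FS = s_u·L_a·R / (W·d), so s_u = FS·W·d / (L_a·R).
s_u = 1.53·1250·4.34 / (18.30·11.5) = 8300.2 / 210.45 = 39.44 kPa

s_u = 39.4 kPa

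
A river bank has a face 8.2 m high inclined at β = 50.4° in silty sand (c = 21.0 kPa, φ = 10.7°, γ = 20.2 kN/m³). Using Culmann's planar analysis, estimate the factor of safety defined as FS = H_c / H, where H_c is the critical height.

FS = 1.67

H_c = (4c/γ) · sinβ cosφ / [1 − cos(β − φ)]
    = (4·21.0/20.2) · sin50.4°·cos10.7° / [1 − cos39.7°]
    = 4.158 · 0.7571 / 0.2306 = 13.65 m
FS = H_c / H = 13.65 / 8.2 = 1.665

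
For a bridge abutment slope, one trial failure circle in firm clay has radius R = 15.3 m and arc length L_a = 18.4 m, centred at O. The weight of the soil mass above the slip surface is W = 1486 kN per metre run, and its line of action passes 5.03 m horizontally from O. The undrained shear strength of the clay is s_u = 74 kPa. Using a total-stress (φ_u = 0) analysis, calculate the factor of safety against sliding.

Taking moments about the centre O, the resisting moment is provided by the undrained shear strength acting along the arc:
M_R = s_u·L_a·R = 74·18.40·15.3 = 20832.5 kN·m/m
M_D = W·d = 1486·5.03 = 7474.6 kN·m/m
FS = M_R / M_D = 20832.5 / 7474.6 = 2.787

FS = 2.79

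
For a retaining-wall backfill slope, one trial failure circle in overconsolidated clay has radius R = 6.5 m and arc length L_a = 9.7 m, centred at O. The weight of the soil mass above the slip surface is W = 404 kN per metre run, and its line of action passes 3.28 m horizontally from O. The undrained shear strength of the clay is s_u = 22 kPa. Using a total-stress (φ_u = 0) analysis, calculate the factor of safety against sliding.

Taking moments about the centre O, the resisting moment is provided by the undrained shear strength acting along the arc:
M_R = s_u·L_a·R = 22·9.70·6.5 = 1387.1 kN·m/m
M_D = W·d = 404·3.28 = 1325.1 kN·m/m
FS = M_R / M_D = 1387.1 / 1325.1 = 1.047

FS = 1.05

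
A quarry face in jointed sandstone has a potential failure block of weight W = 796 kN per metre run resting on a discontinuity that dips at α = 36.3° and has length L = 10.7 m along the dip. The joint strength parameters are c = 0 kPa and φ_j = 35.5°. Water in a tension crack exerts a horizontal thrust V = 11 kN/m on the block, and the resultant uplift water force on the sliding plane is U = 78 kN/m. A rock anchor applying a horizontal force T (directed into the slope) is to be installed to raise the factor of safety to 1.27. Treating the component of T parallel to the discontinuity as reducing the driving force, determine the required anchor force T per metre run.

T = 147 kN/m

Resolving forces along and normal to the sliding plane, with the horizontal anchor force T adding T·sinα to the effective normal force and T·cosα acting up the plane against the driving force:
FS = [cL + (W cosα − U − V sinα + T sinα) tanφ_j] / [W sinα + V cosα − T cosα]
Without the anchor: N' = 557.0 kN/m, driving T_d = 480.1 kN/m, resisting R = 0·10.7 + 557.0·tan35.5° = 397.3 kN/m, FS = 0.83.
Setting FS = 1.27 and solving for T:
1.27·(480.1 − T cos36.3°) = 397.3 + T sin36.3°·tan35.5°
T·(sin36.3°·tan35.5° + 1.27·cos36.3°) = 1.27·480.1 − 397.3
T·(0.5920·0.7133 + 1.27·0.8059) = 609.7 − 397.3 = 212.4
T·1.4458 = 212.4
T = 146.9 kN/m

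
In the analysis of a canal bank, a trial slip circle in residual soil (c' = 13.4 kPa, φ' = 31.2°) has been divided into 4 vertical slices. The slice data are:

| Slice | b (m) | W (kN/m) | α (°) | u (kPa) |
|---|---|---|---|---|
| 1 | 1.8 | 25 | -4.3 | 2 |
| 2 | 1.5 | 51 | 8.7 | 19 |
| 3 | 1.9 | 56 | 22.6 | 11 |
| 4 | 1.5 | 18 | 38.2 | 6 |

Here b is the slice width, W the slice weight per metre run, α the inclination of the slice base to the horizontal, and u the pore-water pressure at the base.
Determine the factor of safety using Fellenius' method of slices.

FS = 3.71

Ordinary method of slices: FS = Σ[c'·Δl_i + (W_i cosα_i − u_i·Δl_i)·tanφ'] / Σ W_i sinα_i, with Δl_i = b_i / cosα_i.
Slice 1: Δl = 1.8/cos(-4.3°) = 1.805 m; N'_1 = 25·cos(-4.3°) − 2·1.805 = 21.3; c'Δl = 24.19; W sinα = -1.9
Slice 2: Δl = 1.5/cos8.7° = 1.517 m; N'_2 = 51·cos8.7° − 19·1.517 = 21.6; c'Δl = 20.33; W sinα = 7.7
Slice 3: Δl = 1.9/cos22.6° = 2.058 m; N'_3 = 56·cos22.6° − 11·2.058 = 29.1; c'Δl = 27.58; W sinα = 21.5
Slice 4: Δl = 1.5/cos38.2° = 1.909 m; N'_4 = 18·cos38.2° − 6·1.909 = 2.7; c'Δl = 25.58; W sinα = 11.1
Σc'Δl = 97.7 kN/m; ΣN' = 74.7 kN/m; ΣW sinα = 38.5 kN/m
Resisting = 97.7 + 74.7·tan31.2° = 97.7 + 45.2 = 142.9 kN/m
FS = 142.9 / 38.5 = 3.712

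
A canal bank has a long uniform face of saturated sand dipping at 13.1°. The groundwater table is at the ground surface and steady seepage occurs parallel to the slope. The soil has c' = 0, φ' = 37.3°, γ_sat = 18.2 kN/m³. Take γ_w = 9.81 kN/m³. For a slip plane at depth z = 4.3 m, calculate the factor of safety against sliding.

With seepage parallel to the slope and the water table at the surface, the effective normal stress on the slip plane uses the buoyant unit weight γ' = γ_sat − γ_w while the driving shear stress uses γ_sat:
FS = [c' + γ' z cos²β tanφ'] / [γ_sat z sinβ cosβ]
(For c' = 0 this reduces to FS = (γ'/γ_sat)·tanφ'/tanβ.)
γ' = 18.2 − 9.81 = 8.39 kN/m³
Numerator = 0.0 + 8.39·4.3·cos²13.1°·tan37.3° = 0.0 + 8.39·4.3·0.9486·0.7618 = 26.071 kPa
Denominator = 18.2·4.3·sin13.1°·cos13.1° = 18.2·4.3·0.2267·0.9740 = 17.276 kPa
FS = 26.071 / 17.276 = 1.509

FS = 1.51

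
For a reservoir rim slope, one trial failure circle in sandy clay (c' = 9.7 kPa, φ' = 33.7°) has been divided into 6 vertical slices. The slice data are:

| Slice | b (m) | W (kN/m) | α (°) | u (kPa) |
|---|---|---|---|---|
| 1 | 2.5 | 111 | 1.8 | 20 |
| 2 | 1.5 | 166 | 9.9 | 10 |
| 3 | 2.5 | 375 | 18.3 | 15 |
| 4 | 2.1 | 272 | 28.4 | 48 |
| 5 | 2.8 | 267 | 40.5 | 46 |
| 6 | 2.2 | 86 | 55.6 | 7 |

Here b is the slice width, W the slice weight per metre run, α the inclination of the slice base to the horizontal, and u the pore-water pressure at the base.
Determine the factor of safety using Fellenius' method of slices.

Ordinary method of slices: FS = Σ[c'·Δl_i + (W_i cosα_i − u_i·Δl_i)·tanφ'] / Σ W_i sinα_i, with Δl_i = b_i / cosα_i.
Slice 1: Δl = 2.5/cos1.8° = 2.501 m; N'_1 = 111·cos1.8° − 20·2.501 = 60.9; c'Δl = 24.26; W sinα = 3.5
Slice 2: Δl = 1.5/cos9.9° = 1.523 m; N'_2 = 166·cos9.9° − 10·1.523 = 148.3; c'Δl = 14.77; W sinα = 28.5
Slice 3: Δl = 2.5/cos18.3° = 2.633 m; N'_3 = 375·cos18.3° − 15·2.633 = 316.5; c'Δl = 25.54; W sinα = 117.7
Slice 4: Δl = 2.1/cos28.4° = 2.387 m; N'_4 = 272·cos28.4° − 48·2.387 = 124.7; c'Δl = 23.16; W sinα = 129.4
Slice 5: Δl = 2.8/cos40.5° = 3.682 m; N'_5 = 267·cos40.5° − 46·3.682 = 33.6; c'Δl = 35.72; W sinα = 173.4
Slice 6: Δl = 2.2/cos55.6° = 3.894 m; N'_6 = 86·cos55.6° − 7·3.894 = 21.3; c'Δl = 37.77; W sinα = 71.0
Σc'Δl = 161.2 kN/m; ΣN' = 705.4 kN/m; ΣW sinα = 523.5 kN/m
Resisting = 161.2 + 705.4·tan33.7° = 161.2 + 470.4 = 631.7 kN/m
FS = 631.7 / 523.5 = 1.207

FS = 1.21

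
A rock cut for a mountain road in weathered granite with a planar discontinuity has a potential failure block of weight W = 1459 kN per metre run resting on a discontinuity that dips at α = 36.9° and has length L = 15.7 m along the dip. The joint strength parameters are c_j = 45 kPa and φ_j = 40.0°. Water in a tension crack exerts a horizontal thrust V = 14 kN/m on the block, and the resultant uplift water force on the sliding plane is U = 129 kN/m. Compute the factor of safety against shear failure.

FS = 1.77

Resolving the block weight along and normal to the plane and applying the Mohr–Coulomb strength on the joint:
N' = W cosα − U − V sinα = 1459·cos36.9° − 129 − 14·sin36.9° = 1029.3 kN/m
Driving force T = W sinα + V cosα = 1459·sin36.9° + 14·cos36.9° = 887.2 kN/m
Resisting force R = c_j·L + N'·tanφ_j = 45·15.7 + 1029.3·tan40.0° = 706.5 + 863.7 = 1570.2 kN/m
FS = R / T = 1570.2 / 887.2 = 1.770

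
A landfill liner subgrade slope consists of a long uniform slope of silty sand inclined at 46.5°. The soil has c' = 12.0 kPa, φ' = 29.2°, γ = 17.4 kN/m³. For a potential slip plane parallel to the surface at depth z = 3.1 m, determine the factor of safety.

FS = 0.98

For an infinite slope with a slip plane parallel to the surface (no pore pressure): FS = [c' + γz cos²β tanφ'] / [γz sinβ cosβ].
γz = 17.4·3.1 = 53.94 kN/m²
Numerator = 12.0 + 53.94·cos²46.5°·tan29.2° = 12.0 + 53.94·0.4738·0.5589 = 26.284 kPa
Denominator = 53.94·sin46.5°·cos46.5° = 53.94·0.7254·0.6884 = 26.933 kPa
FS = 26.284 / 26.933 = 0.976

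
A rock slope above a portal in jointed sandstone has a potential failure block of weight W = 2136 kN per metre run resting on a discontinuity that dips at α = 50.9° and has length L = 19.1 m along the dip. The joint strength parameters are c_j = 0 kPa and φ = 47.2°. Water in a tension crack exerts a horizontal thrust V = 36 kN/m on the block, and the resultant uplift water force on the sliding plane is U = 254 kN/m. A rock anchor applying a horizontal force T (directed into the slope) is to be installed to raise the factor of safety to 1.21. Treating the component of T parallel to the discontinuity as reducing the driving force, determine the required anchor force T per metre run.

Resolving forces along and normal to the sliding plane, with the horizontal anchor force T adding T·sinα to the effective normal force and T·cosα acting up the plane against the driving force:
FS = [c_jL + (W cosα − U − V sinα + T sinα) tanφ] / [W sinα + V cosα − T cosα]
Without the anchor: N' = 1065.2 kN/m, driving T_d = 1680.3 kN/m, resisting R = 0·19.1 + 1065.2·tan47.2° = 1150.3 kN/m, FS = 0.68.
Setting FS = 1.21 and solving for T:
1.21·(1680.3 − T cos50.9°) = 1150.3 + T sin50.9°·tan47.2°
T·(sin50.9°·tan47.2° + 1.21·cos50.9°) = 1.21·1680.3 − 1150.3
T·(0.7760·1.0799 + 1.21·0.6307) = 2033.2 − 1150.3 = 882.9
T·1.6012 = 882.9
T = 551.4 kN/m

T = 551 kN/m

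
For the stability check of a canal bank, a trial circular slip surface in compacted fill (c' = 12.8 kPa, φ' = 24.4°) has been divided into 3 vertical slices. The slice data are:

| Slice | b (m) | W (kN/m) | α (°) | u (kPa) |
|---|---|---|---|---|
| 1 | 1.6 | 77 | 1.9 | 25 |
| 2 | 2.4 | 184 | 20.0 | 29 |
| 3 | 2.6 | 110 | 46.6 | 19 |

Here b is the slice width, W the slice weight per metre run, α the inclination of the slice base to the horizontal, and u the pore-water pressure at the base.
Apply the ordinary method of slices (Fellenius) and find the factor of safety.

Ordinary method of slices: FS = Σ[c'·Δl_i + (W_i cosα_i − u_i·Δl_i)·tanφ'] / Σ W_i sinα_i, with Δl_i = b_i / cosα_i.
Slice 1: Δl = 1.6/cos1.9° = 1.601 m; N'_1 = 77·cos1.9° − 25·1.601 = 36.9; c'Δl = 20.49; W sinα = 2.6
Slice 2: Δl = 2.4/cos20.0° = 2.554 m; N'_2 = 184·cos20.0° − 29·2.554 = 98.8; c'Δl = 32.69; W sinα = 62.9
Slice 3: Δl = 2.6/cos46.6° = 3.784 m; N'_3 = 110·cos46.6° − 19·3.784 = 3.7; c'Δl = 48.44; W sinα = 79.9
Σc'Δl = 101.6 kN/m; ΣN' = 139.5 kN/m; ΣW sinα = 145.4 kN/m
Resisting = 101.6 + 139.5·tan24.4° = 101.6 + 63.3 = 164.9 kN/m
FS = 164.9 / 145.4 = 1.134

FS = 1.13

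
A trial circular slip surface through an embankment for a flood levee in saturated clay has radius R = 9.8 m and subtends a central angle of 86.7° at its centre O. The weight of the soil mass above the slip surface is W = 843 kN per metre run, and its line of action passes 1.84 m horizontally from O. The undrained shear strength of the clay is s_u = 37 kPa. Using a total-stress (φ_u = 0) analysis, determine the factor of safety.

Taking moments about the centre O, the resisting moment is provided by the undrained shear strength acting along the arc:
Arc length L_a = R·θ = 9.8·(86.7°·π/180) = 9.8·1.5132 = 14.83 m
M_R = s_u·L_a·R = 37·14.83·9.8 = 5377.1 kN·m/m
M_D = W·d = 843·1.84 = 1551.1 kN·m/m
FS = M_R / M_D = 5377.1 / 1551.1 = 3.467

FS = 3.47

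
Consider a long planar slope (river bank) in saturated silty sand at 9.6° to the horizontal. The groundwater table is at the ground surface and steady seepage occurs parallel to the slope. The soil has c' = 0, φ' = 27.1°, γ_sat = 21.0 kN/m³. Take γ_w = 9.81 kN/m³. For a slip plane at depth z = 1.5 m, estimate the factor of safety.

With seepage parallel to the slope and the water table at the surface, the effective normal stress on the slip plane uses the buoyant unit weight γ' = γ_sat − γ_w while the driving shear stress uses γ_sat:
FS = [c' + γ' z cos²β tanφ'] / [γ_sat z sinβ cosβ]
(For c' = 0 this reduces to FS = (γ'/γ_sat)·tanφ'/tanβ.)
γ' = 21.0 − 9.81 = 11.19 kN/m³
Numerator = 0.0 + 11.19·1.5·cos²9.6°·tan27.1° = 0.0 + 11.19·1.5·0.9722·0.5117 = 8.350 kPa
Denominator = 21.0·1.5·sin9.6°·cos9.6° = 21.0·1.5·0.1668·0.9860 = 5.180 kPa
FS = 8.350 / 5.180 = 1.612

FS = 1.61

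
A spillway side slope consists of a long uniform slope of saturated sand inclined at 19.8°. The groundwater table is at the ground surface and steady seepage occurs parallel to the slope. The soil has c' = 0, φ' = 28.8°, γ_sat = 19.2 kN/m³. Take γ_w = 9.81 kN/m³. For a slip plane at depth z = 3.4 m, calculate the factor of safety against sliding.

With seepage parallel to the slope and the water table at the surface, the effective normal stress on the slip plane uses the buoyant unit weight γ' = γ_sat − γ_w while the driving shear stress uses γ_sat:
FS = [c' + γ' z cos²β tanφ'] / [γ_sat z sinβ cosβ]
(For c' = 0 this reduces to FS = (γ'/γ_sat)·tanφ'/tanβ.)
γ' = 19.2 − 9.81 = 9.39 kN/m³
Numerator = 0.0 + 9.39·3.4·cos²19.8°·tan28.8° = 0.0 + 9.39·3.4·0.8853·0.5498 = 15.538 kPa
Denominator = 19.2·3.4·sin19.8°·cos19.8° = 19.2·3.4·0.3387·0.9409 = 20.806 kPa
FS = 15.538 / 20.806 = 0.747

FS = 0.75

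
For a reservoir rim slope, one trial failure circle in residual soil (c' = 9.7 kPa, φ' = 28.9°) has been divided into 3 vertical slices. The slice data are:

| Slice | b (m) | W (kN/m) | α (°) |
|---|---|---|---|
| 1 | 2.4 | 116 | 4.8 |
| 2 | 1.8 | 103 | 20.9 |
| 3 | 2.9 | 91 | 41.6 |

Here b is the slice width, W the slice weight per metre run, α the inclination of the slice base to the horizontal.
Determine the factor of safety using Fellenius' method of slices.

FS = 2.19

Ordinary method of slices: FS = Σ[c'·Δl_i + (W_i cosα_i)·tanφ'] / Σ W_i sinα_i, with Δl_i = b_i / cosα_i.
Slice 1: Δl = 2.4/cos4.8° = 2.408 m; N'_1 = 116·cos4.8° = 115.6; c'Δl = 23.36; W sinα = 9.7
Slice 2: Δl = 1.8/cos20.9° = 1.927 m; N'_2 = 103·cos20.9° = 96.2; c'Δl = 18.69; W sinα = 36.7
Slice 3: Δl = 2.9/cos41.6° = 3.878 m; N'_3 = 91·cos41.6° = 68.0; c'Δl = 37.62; W sinα = 60.4
Σc'Δl = 79.7 kN/m; ΣN' = 279.9 kN/m; ΣW sinα = 106.9 kN/m
Resisting = 79.7 + 279.9·tan28.9° = 79.7 + 154.5 = 234.2 kN/m
FS = 234.2 / 106.9 = 2.191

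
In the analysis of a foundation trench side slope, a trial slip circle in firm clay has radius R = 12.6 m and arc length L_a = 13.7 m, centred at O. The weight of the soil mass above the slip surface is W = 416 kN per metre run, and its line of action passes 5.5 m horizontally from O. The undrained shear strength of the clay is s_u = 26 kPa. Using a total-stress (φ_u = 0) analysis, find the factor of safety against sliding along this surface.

Taking moments about the centre O, the resisting moment is provided by the undrained shear strength acting along the arc:
M_R = s_u·L_a·R = 26·13.70·12.6 = 4488.1 kN·m/m
M_D = W·d = 416·5.5 = 2288.0 kN·m/m
FS = M_R / M_D = 4488.1 / 2288.0 = 1.962

FS = 1.96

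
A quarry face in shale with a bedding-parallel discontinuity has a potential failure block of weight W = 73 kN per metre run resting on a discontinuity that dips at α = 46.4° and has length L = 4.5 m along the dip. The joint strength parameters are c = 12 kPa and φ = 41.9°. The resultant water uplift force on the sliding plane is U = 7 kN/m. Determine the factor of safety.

FS = 1.76

Resolving the block weight along and normal to the plane and applying the Mohr–Coulomb strength on the joint:
N' = W cosα − U = 73·cos46.4° − 7 = 43.3 kN/m
Driving force T = W sinα = 73·sin46.4° = 52.9 kN/m
Resisting force R = c·L + N'·tanφ = 12·4.5 + 43.3·tan41.9° = 54.0 + 38.9 = 92.9 kN/m
FS = R / T = 92.9 / 52.9 = 1.757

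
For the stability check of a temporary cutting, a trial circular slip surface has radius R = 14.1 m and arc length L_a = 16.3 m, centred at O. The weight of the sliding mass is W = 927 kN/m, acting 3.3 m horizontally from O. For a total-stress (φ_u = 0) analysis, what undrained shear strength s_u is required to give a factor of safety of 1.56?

FS = s_u·L_a·R / (W·d), so s_u = FS·W·d / (L_a·R).
s_u = 1.56·927·3.3 / (16.30·14.1) = 4772.2 / 229.83 = 20.76 kPa

s_u = 20.8 kPa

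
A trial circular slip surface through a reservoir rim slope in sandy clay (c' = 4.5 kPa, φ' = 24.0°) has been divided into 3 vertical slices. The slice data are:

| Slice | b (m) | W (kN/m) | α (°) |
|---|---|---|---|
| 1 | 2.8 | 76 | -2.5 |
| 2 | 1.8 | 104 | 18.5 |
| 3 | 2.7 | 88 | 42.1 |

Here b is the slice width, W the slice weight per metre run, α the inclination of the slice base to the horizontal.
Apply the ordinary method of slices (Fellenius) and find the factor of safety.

FS = 1.63

Ordinary method of slices: FS = Σ[c'·Δl_i + (W_i cosα_i)·tanφ'] / Σ W_i sinα_i, with Δl_i = b_i / cosα_i.
Slice 1: Δl = 2.8/cos(-2.5°) = 2.803 m; N'_1 = 76·cos(-2.5°) = 75.9; c'Δl = 12.61; W sinα = -3.3
Slice 2: Δl = 1.8/cos18.5° = 1.898 m; N'_2 = 104·cos18.5° = 98.6; c'Δl = 8.54; W sinα = 33.0
Slice 3: Δl = 2.7/cos42.1° = 3.639 m; N'_3 = 88·cos42.1° = 65.3; c'Δl = 16.38; W sinα = 59.0
Σc'Δl = 37.5 kN/m; ΣN' = 239.8 kN/m; ΣW sinα = 88.7 kN/m
Resisting = 37.5 + 239.8·tan24.0° = 37.5 + 106.8 = 144.3 kN/m
FS = 144.3 / 88.7 = 1.627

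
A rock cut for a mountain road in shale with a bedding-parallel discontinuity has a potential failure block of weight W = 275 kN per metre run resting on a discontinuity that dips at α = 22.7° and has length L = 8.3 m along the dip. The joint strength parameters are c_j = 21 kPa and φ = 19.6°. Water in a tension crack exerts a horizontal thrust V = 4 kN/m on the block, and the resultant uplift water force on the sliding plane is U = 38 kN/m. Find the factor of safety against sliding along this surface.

Resolving the block weight along and normal to the plane and applying the Mohr–Coulomb strength on the joint:
N' = W cosα − U − V sinα = 275·cos22.7° − 38 − 4·sin22.7° = 214.2 kN/m
Driving force T = W sinα + V cosα = 275·sin22.7° + 4·cos22.7° = 109.8 kN/m
Resisting force R = c_j·L + N'·tanφ = 21·8.3 + 214.2·tan19.6° = 174.3 + 76.3 = 250.6 kN/m
FS = R / T = 250.6 / 109.8 = 2.282

FS = 2.28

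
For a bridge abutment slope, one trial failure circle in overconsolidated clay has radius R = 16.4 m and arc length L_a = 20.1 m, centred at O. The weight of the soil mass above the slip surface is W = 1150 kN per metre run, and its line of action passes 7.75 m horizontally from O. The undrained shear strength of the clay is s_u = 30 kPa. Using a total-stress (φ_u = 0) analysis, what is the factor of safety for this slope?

FS = 1.11

Taking moments about the centre O, the resisting moment is provided by the undrained shear strength acting along the arc:
M_R = s_u·L_a·R = 30·20.10·16.4 = 9889.2 kN·m/m
M_D = W·d = 1150·7.75 = 8912.5 kN·m/m
FS = M_R / M_D = 9889.2 / 8912.5 = 1.110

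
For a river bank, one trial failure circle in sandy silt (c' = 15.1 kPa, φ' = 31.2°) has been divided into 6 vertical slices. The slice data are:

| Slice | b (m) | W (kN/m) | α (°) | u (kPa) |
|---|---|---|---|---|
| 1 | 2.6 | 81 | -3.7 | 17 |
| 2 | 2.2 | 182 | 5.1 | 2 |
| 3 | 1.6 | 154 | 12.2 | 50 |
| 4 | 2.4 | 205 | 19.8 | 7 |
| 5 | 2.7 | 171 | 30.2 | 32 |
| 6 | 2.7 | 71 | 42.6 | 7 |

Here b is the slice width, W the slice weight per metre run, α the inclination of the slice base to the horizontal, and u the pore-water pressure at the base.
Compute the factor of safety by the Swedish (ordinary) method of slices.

FS = 2.27

Ordinary method of slices: FS = Σ[c'·Δl_i + (W_i cosα_i − u_i·Δl_i)·tanφ'] / Σ W_i sinα_i, with Δl_i = b_i / cosα_i.
Slice 1: Δl = 2.6/cos(-3.7°) = 2.605 m; N'_1 = 81·cos(-3.7°) − 17·2.605 = 36.5; c'Δl = 39.34; W sinα = -5.2
Slice 2: Δl = 2.2/cos5.1° = 2.209 m; N'_2 = 182·cos5.1° − 2·2.209 = 176.9; c'Δl = 33.35; W sinα = 16.2
Slice 3: Δl = 1.6/cos12.2° = 1.637 m; N'_3 = 154·cos12.2° − 50·1.637 = 68.7; c'Δl = 24.72; W sinα = 32.5
Slice 4: Δl = 2.4/cos19.8° = 2.551 m; N'_4 = 205·cos19.8° − 7·2.551 = 175.0; c'Δl = 38.52; W sinα = 69.4
Slice 5: Δl = 2.7/cos30.2° = 3.124 m; N'_5 = 171·cos30.2° − 32·3.124 = 47.8; c'Δl = 47.17; W sinα = 86.0
Slice 6: Δl = 2.7/cos42.6° = 3.668 m; N'_6 = 71·cos42.6° − 7·3.668 = 26.6; c'Δl = 55.39; W sinα = 48.1
Σc'Δl = 238.5 kN/m; ΣN' = 531.5 kN/m; ΣW sinα = 247.0 kN/m
Resisting = 238.5 + 531.5·tan31.2° = 238.5 + 321.9 = 560.4 kN/m
FS = 560.4 / 247.0 = 2.269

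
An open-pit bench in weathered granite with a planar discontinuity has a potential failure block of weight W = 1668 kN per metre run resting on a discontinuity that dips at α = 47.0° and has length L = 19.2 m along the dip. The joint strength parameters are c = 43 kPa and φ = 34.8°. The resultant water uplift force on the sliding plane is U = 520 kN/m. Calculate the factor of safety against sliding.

FS = 1.03

Resolving the block weight along and normal to the plane and applying the Mohr–Coulomb strength on the joint:
N' = W cosα − U = 1668·cos47.0° − 520 = 617.6 kN/m
Driving force T = W sinα = 1668·sin47.0° = 1219.9 kN/m
Resisting force R = c·L + N'·tanφ = 43·19.2 + 617.6·tan34.8° = 825.6 + 429.2 = 1254.8 kN/m
FS = R / T = 1254.8 / 1219.9 = 1.029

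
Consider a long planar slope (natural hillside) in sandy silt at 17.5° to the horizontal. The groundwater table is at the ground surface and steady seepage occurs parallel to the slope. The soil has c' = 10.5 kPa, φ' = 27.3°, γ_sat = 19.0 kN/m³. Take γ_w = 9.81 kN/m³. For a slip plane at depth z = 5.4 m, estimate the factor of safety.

FS = 1.15

With seepage parallel to the slope and the water table at the surface, the effective normal stress on the slip plane uses the buoyant unit weight γ' = γ_sat − γ_w while the driving shear stress uses γ_sat:
FS = [c' + γ' z cos²β tanφ'] / [γ_sat z sinβ cosβ]
γ' = 19.0 − 9.81 = 9.19 kN/m³
Numerator = 10.5 + 9.19·5.4·cos²17.5°·tan27.3° = 10.5 + 9.19·5.4·0.9096·0.5161 = 33.798 kPa
Denominator = 19.0·5.4·sin17.5°·cos17.5° = 19.0·5.4·0.3007·0.9537 = 29.424 kPa
FS = 33.798 / 29.424 = 1.149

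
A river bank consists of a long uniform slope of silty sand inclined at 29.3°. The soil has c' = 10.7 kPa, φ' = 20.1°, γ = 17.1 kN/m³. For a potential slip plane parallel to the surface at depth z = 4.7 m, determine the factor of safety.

For an infinite slope with a slip plane parallel to the surface (no pore pressure): FS = [c' + γz cos²β tanφ'] / [γz sinβ cosβ].
γz = 17.1·4.7 = 80.37 kN/m²
Numerator = 10.7 + 80.37·cos²29.3°·tan20.1° = 10.7 + 80.37·0.7605·0.3659 = 33.067 kPa
Denominator = 80.37·sin29.3°·cos29.3° = 80.37·0.4894·0.8721 = 34.300 kPa
FS = 33.067 / 34.300 = 0.964

FS = 0.96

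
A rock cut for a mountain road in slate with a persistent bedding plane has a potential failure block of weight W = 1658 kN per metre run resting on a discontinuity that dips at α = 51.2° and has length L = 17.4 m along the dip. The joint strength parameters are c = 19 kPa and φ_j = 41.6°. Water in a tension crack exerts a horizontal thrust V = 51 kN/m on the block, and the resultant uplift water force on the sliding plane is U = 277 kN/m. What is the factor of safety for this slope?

Resolving the block weight along and normal to the plane and applying the Mohr–Coulomb strength on the joint:
N' = W cosα − U − V sinα = 1658·cos51.2° − 277 − 51·sin51.2° = 722.2 kN/m
Driving force T = W sinα + V cosα = 1658·sin51.2° + 51·cos51.2° = 1324.1 kN/m
Resisting force R = c·L + N'·tanφ_j = 19·17.4 + 722.2·tan41.6° = 330.6 + 641.2 = 971.8 kN/m
FS = R / T = 971.8 / 1324.1 = 0.734

FS = 0.73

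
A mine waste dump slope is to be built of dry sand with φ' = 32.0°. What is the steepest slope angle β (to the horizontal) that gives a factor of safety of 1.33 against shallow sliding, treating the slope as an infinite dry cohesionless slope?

β = 25.2°

For an infinite dry cohesionless slope FS = tanφ'/tanβ, so tanβ = tanφ' / FS.
tanβ = tan32.0° / 1.33 = 0.6249 / 1.33 = 0.4698
β = arctan(0.4698) = 25.17°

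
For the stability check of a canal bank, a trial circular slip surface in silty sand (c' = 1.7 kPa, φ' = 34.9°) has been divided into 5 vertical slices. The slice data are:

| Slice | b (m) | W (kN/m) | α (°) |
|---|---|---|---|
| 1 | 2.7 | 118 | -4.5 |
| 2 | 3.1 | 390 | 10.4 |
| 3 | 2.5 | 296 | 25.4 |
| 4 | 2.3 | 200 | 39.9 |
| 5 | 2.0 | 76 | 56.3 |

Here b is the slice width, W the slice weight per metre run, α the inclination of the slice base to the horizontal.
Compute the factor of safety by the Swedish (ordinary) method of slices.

FS = 1.84

Ordinary method of slices: FS = Σ[c'·Δl_i + (W_i cosα_i)·tanφ'] / Σ W_i sinα_i, with Δl_i = b_i / cosα_i.
Slice 1: Δl = 2.7/cos(-4.5°) = 2.708 m; N'_1 = 118·cos(-4.5°) = 117.6; c'Δl = 4.60; W sinα = -9.3
Slice 2: Δl = 3.1/cos10.4° = 3.152 m; N'_2 = 390·cos10.4° = 383.6; c'Δl = 5.36; W sinα = 70.4
Slice 3: Δl = 2.5/cos25.4° = 2.768 m; N'_3 = 296·cos25.4° = 267.4; c'Δl = 4.70; W sinα = 127.0
Slice 4: Δl = 2.3/cos39.9° = 2.998 m; N'_4 = 200·cos39.9° = 153.4; c'Δl = 5.10; W sinα = 128.3
Slice 5: Δl = 2.0/cos56.3° = 3.605 m; N'_5 = 76·cos56.3° = 42.2; c'Δl = 6.13; W sinα = 63.2
Σc'Δl = 25.9 kN/m; ΣN' = 964.2 kN/m; ΣW sinα = 379.6 kN/m
Resisting = 25.9 + 964.2·tan34.9° = 25.9 + 672.6 = 698.5 kN/m
FS = 698.5 / 379.6 = 1.840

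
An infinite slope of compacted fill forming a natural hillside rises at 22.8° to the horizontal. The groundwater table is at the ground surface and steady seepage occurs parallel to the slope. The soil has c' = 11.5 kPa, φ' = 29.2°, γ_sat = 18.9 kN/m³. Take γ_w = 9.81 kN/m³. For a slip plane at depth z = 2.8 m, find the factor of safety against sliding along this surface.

FS = 1.25

With seepage parallel to the slope and the water table at the surface, the effective normal stress on the slip plane uses the buoyant unit weight γ' = γ_sat − γ_w while the driving shear stress uses γ_sat:
FS = [c' + γ' z cos²β tanφ'] / [γ_sat z sinβ cosβ]
γ' = 18.9 − 9.81 = 9.09 kN/m³
Numerator = 11.5 + 9.09·2.8·cos²22.8°·tan29.2° = 11.5 + 9.09·2.8·0.8498·0.5589 = 23.589 kPa
Denominator = 18.9·2.8·sin22.8°·cos22.8° = 18.9·2.8·0.3875·0.9219 = 18.905 kPa
FS = 23.589 / 18.905 = 1.248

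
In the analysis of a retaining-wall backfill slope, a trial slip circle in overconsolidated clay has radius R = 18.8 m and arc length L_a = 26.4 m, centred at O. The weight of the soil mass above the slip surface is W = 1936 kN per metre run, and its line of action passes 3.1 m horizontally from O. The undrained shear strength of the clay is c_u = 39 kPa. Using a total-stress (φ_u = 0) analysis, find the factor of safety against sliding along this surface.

FS = 3.23

Taking moments about the centre O, the resisting moment is provided by the undrained shear strength acting along the arc:
M_R = c_u·L_a·R = 39·26.40·18.8 = 19356.5 kN·m/m
M_D = W·d = 1936·3.1 = 6001.6 kN·m/m
FS = M_R / M_D = 19356.5 / 6001.6 = 3.225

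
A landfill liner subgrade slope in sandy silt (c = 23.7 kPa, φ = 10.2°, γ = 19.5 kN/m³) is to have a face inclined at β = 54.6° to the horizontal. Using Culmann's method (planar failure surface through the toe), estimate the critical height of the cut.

H_c = 13.66 m

Culmann's analysis gives the critical failure plane at α_cr = (β + φ)/2 = (54.6 + 10.2)/2 = 32.4°, and the critical height
H_c = (4c/γ) · sinβ cosφ / [1 − cos(β − φ)]
    = (4·23.7/19.5) · sin54.6°·cos10.2° / [1 − cos(44.4°)]
    = 4.862 · 0.8151·0.9842 / [1 − 0.7145]
    = 4.862 · 0.8022 / 0.2855
    = 13.66 m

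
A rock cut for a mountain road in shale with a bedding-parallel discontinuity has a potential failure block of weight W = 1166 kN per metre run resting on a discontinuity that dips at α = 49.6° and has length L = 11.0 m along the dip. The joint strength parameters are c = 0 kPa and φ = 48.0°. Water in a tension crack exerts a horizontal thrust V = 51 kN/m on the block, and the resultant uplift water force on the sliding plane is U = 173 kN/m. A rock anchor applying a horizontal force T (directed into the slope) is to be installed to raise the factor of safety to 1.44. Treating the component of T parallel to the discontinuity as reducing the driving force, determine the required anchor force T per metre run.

Resolving forces along and normal to the sliding plane, with the horizontal anchor force T adding T·sinα to the effective normal force and T·cosα acting up the plane against the driving force:
FS = [cL + (W cosα − U − V sinα + T sinα) tanφ] / [W sinα + V cosα − T cosα]
Without the anchor: N' = 543.9 kN/m, driving T_d = 921.0 kN/m, resisting R = 0·11.0 + 543.9·tan48.0° = 604.0 kN/m, FS = 0.66.
Setting FS = 1.44 and solving for T:
1.44·(921.0 − T cos49.6°) = 604.0 + T sin49.6°·tan48.0°
T·(sin49.6°·tan48.0° + 1.44·cos49.6°) = 1.44·921.0 − 604.0
T·(0.7615·1.1106 + 1.44·0.6481) = 1326.3 − 604.0 = 722.2
T·1.7791 = 722.2
T = 406.0 kN/m

T = 406 kN/m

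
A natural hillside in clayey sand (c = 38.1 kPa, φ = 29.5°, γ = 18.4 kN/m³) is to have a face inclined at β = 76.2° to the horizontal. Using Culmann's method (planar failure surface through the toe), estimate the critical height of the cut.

Culmann's analysis gives the critical failure plane at α_cr = (β + φ)/2 = (76.2 + 29.5)/2 = 52.9°, and the critical height
H_c = (4c/γ) · sinβ cosφ / [1 − cos(β − φ)]
    = (4·38.1/18.4) · sin76.2°·cos29.5° / [1 − cos(46.7°)]
    = 8.283 · 0.9711·0.8704 / [1 − 0.6858]
    = 8.283 · 0.8452 / 0.3142
    = 22.28 m

H_c = 22.28 m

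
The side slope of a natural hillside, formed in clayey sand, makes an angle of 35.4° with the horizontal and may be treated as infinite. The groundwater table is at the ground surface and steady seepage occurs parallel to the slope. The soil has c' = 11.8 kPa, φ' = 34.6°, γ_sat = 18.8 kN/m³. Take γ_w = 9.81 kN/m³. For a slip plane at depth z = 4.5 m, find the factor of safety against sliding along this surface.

FS = 0.76

With seepage parallel to the slope and the water table at the surface, the effective normal stress on the slip plane uses the buoyant unit weight γ' = γ_sat − γ_w while the driving shear stress uses γ_sat:
FS = [c' + γ' z cos²β tanφ'] / [γ_sat z sinβ cosβ]
γ' = 18.8 − 9.81 = 8.99 kN/m³
Numerator = 11.8 + 8.99·4.5·cos²35.4°·tan34.6° = 11.8 + 8.99·4.5·0.6644·0.6899 = 30.343 kPa
Denominator = 18.8·4.5·sin35.4°·cos35.4° = 18.8·4.5·0.5793·0.8151 = 39.947 kPa
FS = 30.343 / 39.947 = 0.760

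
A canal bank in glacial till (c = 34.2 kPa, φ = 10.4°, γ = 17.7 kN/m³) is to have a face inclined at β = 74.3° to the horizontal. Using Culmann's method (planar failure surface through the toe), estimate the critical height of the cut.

H_c = 13.07 m

Culmann's analysis gives the critical failure plane at α_cr = (β + φ)/2 = (74.3 + 10.4)/2 = 42.4°, and the critical height
H_c = (4c/γ) · sinβ cosφ / [1 − cos(β − φ)]
    = (4·34.2/17.7) · sin74.3°·cos10.4° / [1 − cos(63.9°)]
    = 7.729 · 0.9627·0.9836 / [1 − 0.4399]
    = 7.729 · 0.9469 / 0.5601
    = 13.07 m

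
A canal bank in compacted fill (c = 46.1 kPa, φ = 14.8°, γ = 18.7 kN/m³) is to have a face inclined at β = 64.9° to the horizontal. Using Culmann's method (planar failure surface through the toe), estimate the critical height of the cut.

Culmann's analysis gives the critical failure plane at α_cr = (β + φ)/2 = (64.9 + 14.8)/2 = 39.9°, and the critical height
H_c = (4c/γ) · sinβ cosφ / [1 − cos(β − φ)]
    = (4·46.1/18.7) · sin64.9°·cos14.8° / [1 − cos(50.1°)]
    = 9.861 · 0.9056·0.9668 / [1 − 0.6414]
    = 9.861 · 0.8755 / 0.3586
    = 24.08 m

H_c = 24.08 m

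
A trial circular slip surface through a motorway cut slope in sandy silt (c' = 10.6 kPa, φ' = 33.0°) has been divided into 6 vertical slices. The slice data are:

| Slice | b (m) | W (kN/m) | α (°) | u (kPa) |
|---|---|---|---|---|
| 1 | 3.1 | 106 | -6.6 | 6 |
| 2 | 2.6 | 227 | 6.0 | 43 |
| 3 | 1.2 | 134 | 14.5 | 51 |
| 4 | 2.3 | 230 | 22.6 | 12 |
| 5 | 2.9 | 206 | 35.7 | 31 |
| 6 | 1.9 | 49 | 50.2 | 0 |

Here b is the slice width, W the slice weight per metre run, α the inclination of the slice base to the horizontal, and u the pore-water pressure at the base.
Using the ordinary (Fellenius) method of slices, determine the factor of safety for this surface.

FS = 1.78

Ordinary method of slices: FS = Σ[c'·Δl_i + (W_i cosα_i − u_i·Δl_i)·tanφ'] / Σ W_i sinα_i, with Δl_i = b_i / cosα_i.
Slice 1: Δl = 3.1/cos(-6.6°) = 3.121 m; N'_1 = 106·cos(-6.6°) − 6·3.121 = 86.6; c'Δl = 33.08; W sinα = -12.2
Slice 2: Δl = 2.6/cos6.0° = 2.614 m; N'_2 = 227·cos6.0° − 43·2.614 = 113.3; c'Δl = 27.71; W sinα = 23.7
Slice 3: Δl = 1.2/cos14.5° = 1.239 m; N'_3 = 134·cos14.5° − 51·1.239 = 66.5; c'Δl = 13.14; W sinα = 33.6
Slice 4: Δl = 2.3/cos22.6° = 2.491 m; N'_4 = 230·cos22.6° − 12·2.491 = 182.4; c'Δl = 26.41; W sinα = 88.4
Slice 5: Δl = 2.9/cos35.7° = 3.571 m; N'_5 = 206·cos35.7° − 31·3.571 = 56.6; c'Δl = 37.85; W sinα = 120.2
Slice 6: Δl = 1.9/cos50.2° = 2.968 m; N'_6 = 49·cos50.2° − 0·2.968 = 31.4; c'Δl = 31.46; W sinα = 37.6
Σc'Δl = 169.7 kN/m; ΣN' = 536.8 kN/m; ΣW sinα = 291.3 kN/m
Resisting = 169.7 + 536.8·tan33.0° = 169.7 + 348.6 = 518.3 kN/m
FS = 518.3 / 291.3 = 1.779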